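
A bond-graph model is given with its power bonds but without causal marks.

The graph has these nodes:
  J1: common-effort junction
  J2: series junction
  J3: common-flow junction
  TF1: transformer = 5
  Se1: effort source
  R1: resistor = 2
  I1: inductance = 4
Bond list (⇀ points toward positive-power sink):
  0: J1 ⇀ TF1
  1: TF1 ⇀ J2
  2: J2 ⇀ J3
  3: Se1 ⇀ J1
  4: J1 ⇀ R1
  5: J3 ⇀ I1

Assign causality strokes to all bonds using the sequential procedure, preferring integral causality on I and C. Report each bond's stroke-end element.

β3 stroke at J1  (Se1: effort source, stroke at far end)
β0 stroke at TF1  (0-jn J1 has e-setter on 3)
β4 stroke at R1  (0-jn J1 has e-setter on 3)
β1 stroke at J2  (TF1: transformer flips bond 0)
β2 stroke at J3  (J2: last free bond brings flow in)
β5 stroke at I1  (J3: last free bond brings flow in)

β0 →TF1
β1 →J2
β2 →J3
β3 →J1
β4 →R1
β5 →I1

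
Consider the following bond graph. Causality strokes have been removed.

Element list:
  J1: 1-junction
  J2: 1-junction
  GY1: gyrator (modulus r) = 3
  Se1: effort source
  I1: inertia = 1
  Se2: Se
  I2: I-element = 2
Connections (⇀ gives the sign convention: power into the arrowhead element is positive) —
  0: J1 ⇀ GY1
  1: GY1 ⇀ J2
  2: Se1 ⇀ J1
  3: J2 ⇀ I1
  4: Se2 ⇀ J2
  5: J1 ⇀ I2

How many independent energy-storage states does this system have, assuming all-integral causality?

2  (I1, I2 all integral)

β2 →J1  (source Se1 imposes e)
β4 →J2  (source Se2 imposes e)
β3 →I1  (prefer integral on I1)
β1 →J2  (J2: bond 3 brought flow, rest push out)
β0 →J1  (GY1: gyrator matches bond 1)
β5 →I2  (J1 needs exactly one f-in)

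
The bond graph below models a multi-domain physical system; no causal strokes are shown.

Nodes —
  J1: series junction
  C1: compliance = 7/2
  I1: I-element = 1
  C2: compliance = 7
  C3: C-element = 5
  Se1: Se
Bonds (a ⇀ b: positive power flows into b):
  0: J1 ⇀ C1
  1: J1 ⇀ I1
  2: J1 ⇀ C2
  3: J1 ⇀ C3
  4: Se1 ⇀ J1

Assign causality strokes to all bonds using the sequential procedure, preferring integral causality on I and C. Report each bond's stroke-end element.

β0 →J1
β1 →I1
β2 →J1
β3 →J1
β4 →J1

β4 stroke at J1  (Se1 (Se) sets effort on bond)
β0 stroke at J1  (C1 integral (e out))
β1 stroke at I1  (I1 outputs flow p/I1)
β2 stroke at J1  (J1: bond 1 brought flow, rest push out)
β3 stroke at J1  (common-f at J1 fixed by 1)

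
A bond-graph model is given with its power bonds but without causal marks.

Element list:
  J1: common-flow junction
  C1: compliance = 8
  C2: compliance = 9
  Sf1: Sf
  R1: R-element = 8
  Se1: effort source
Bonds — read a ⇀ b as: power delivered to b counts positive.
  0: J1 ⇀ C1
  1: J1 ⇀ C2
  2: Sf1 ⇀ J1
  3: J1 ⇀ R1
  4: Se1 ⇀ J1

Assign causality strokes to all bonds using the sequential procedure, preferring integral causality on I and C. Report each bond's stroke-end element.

bond 2 stroke at Sf1  (Sf1: flow source, stroke at near end)
bond 4 stroke at J1  (Se1 fixes effort; stroke away)
bond 0 stroke at J1  (J1: bond 2 brought flow, rest push out)
bond 1 stroke at J1  (J1: bond 2 brought flow, rest push out)
bond 3 stroke at J1  (1-jn J1 has f-setter on 2)

b0 →J1
b1 →J1
b2 →Sf1
b3 →J1
b4 →J1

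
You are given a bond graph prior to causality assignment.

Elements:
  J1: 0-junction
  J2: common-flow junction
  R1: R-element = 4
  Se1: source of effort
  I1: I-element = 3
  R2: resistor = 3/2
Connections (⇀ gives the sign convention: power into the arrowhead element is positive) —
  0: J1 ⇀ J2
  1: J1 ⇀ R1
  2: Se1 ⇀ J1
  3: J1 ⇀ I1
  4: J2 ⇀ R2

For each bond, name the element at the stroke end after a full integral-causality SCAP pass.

bond 0 →J2
bond 1 →R1
bond 2 →J1
bond 3 →I1
bond 4 →R2

#2 →J1  (Se1 (Se) sets effort on bond)
#0 →J2  (J1 effort already set via bond 2)
#1 →R1  (common-e at J1 fixed by 2)
#3 →I1  (0-jn J1 has e-setter on 2)
#4 →R2  (only one flow-in slot at J2)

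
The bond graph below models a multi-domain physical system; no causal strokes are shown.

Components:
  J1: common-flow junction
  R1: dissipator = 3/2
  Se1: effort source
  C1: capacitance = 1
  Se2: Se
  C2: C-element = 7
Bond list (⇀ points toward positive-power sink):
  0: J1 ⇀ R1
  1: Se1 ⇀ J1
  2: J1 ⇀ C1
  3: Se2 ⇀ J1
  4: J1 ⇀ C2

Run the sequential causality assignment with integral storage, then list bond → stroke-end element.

bond 0 stroke→R1
bond 1 stroke→J1
bond 2 stroke→J1
bond 3 stroke→J1
bond 4 stroke→J1

β1 stroke at J1  (source Se1 imposes e)
β3 stroke at J1  (Se2: effort source, stroke at far end)
β2 stroke at J1  (C1 integral (e out))
β4 stroke at J1  (prefer integral on C2)
β0 stroke at R1  (only one flow-in slot at J1)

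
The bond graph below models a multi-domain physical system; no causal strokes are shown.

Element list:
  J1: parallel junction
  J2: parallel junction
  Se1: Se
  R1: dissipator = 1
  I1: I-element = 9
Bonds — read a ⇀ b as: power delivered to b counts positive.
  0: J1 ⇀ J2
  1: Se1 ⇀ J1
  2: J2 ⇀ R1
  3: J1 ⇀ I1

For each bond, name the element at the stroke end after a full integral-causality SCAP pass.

β0 →J2
β1 →J1
β2 →R1
β3 →I1

β1 stroke at J1  (Se1: effort source, stroke at far end)
β0 stroke at J2  (J1 effort already set via bond 1)
β3 stroke at I1  (0-jn J1 has e-setter on 1)
β2 stroke at R1  (common-e at J2 fixed by 0)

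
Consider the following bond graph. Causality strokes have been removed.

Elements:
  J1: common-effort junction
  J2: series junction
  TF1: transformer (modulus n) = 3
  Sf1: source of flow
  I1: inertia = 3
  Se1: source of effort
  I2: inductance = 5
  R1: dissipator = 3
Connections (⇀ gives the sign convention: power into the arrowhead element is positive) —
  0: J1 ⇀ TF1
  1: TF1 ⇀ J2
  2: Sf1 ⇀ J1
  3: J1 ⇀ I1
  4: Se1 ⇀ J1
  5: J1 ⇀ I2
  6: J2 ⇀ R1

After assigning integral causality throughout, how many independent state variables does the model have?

2  (I1, I2 all integral)

β2 stroke→Sf1  (source Sf1 imposes f)
β4 stroke→J1  (source Se1 imposes e)
β0 stroke→TF1  (common-e at J1 fixed by 4)
β3 stroke→I1  (0-jn J1 has e-setter on 4)
β5 stroke→I2  (0-jn J1 has e-setter on 4)
β1 stroke→J2  (TF TF1: opposite of bond 0)
β6 stroke→R1  (J2 needs exactly one f-in)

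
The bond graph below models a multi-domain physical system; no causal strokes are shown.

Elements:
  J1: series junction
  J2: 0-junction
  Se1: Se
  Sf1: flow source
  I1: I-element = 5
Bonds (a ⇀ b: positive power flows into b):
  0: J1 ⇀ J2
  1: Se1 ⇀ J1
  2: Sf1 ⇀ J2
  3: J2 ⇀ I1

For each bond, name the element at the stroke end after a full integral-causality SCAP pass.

β1 stroke at J1  (source Se1 imposes e)
β2 stroke at Sf1  (Sf1 fixes flow; stroke at Sf1)
β0 stroke at J2  (closing 1-jn rule on J1)
β3 stroke at I1  (common-e at J2 fixed by 0)

bond 0 stroke→J2
bond 1 stroke→J1
bond 2 stroke→Sf1
bond 3 stroke→I1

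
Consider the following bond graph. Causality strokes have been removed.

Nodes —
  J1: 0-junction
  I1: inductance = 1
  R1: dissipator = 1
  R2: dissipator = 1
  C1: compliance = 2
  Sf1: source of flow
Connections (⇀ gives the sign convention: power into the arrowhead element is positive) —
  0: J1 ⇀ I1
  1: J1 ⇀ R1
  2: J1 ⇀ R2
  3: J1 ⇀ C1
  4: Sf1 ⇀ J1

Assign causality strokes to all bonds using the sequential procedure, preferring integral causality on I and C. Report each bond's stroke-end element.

b0 stroke→I1
b1 stroke→R1
b2 stroke→R2
b3 stroke→J1
b4 stroke→Sf1

#4 stroke→Sf1  (Sf1 (Sf) sets flow on bond)
#0 stroke→I1  (I1: I, integral causality)
#3 stroke→J1  (C1 outputs effort q/C1)
#1 stroke→R1  (common-e at J1 fixed by 3)
#2 stroke→R2  (0-jn J1 has e-setter on 3)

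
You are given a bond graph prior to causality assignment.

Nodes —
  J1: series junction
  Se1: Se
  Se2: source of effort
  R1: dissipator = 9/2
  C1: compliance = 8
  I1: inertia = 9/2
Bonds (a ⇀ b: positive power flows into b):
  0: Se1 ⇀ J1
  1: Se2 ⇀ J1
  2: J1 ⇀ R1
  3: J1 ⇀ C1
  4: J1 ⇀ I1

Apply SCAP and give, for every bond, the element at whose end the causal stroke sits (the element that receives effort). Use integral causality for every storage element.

β0 stroke→J1
β1 stroke→J1
β2 stroke→J1
β3 stroke→J1
β4 stroke→I1

#0 stroke→J1  (source Se1 imposes e)
#1 stroke→J1  (Se2 fixes effort; stroke away)
#3 stroke→J1  (C1 integral (e out))
#4 stroke→I1  (I1 outputs flow p/I1)
#2 stroke→J1  (J1 flow already set via bond 4)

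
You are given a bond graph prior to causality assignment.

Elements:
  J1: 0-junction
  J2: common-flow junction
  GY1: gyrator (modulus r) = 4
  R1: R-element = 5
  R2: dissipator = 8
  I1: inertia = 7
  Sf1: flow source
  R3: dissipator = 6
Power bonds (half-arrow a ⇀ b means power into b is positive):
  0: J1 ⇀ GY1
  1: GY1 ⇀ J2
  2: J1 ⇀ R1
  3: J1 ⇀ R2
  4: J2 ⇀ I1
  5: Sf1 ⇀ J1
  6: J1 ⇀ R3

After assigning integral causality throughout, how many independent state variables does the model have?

1  (I1 all integral)

β5 |Sf1  (Sf1 fixes flow; stroke at Sf1)
β4 |I1  (prefer integral on I1)
β1 |J2  (1-jn J2 has f-setter on 4)
β0 |J1  (GY GY1: same side as bond 1)
β2 |R1  (J1: bond 0 brought effort, rest push out)
β3 |R2  (0-jn J1 has e-setter on 0)
β6 |R3  (common-e at J1 fixed by 0)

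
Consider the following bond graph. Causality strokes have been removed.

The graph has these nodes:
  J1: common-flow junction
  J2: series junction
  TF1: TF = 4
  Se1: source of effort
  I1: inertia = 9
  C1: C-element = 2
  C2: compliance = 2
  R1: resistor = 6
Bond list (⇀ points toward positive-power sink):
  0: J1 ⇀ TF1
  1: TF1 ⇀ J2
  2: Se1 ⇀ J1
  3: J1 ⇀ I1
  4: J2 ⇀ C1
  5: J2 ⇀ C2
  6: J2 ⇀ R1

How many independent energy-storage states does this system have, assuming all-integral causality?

3  (C1, C2, I1 all integral)

b2 →J1  (Se1 fixes effort; stroke away)
b3 →I1  (I1 outputs flow p/I1)
b0 →J1  (J1: bond 3 brought flow, rest push out)
b1 →TF1  (through TF1, causality passes straight; one stroke at TF1)
b4 →J2  (J2 flow already set via bond 1)
b5 →J2  (1-jn J2 has f-setter on 1)
b6 →J2  (J2 flow already set via bond 1)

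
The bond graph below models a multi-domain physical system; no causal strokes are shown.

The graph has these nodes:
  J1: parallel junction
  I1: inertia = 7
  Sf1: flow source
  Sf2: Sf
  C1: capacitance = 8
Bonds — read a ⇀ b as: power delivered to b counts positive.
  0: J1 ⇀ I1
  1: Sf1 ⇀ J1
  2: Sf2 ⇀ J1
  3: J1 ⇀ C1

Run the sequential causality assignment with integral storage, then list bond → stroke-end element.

#1 →Sf1  (Sf1 fixes flow; stroke at Sf1)
#2 →Sf2  (Sf2: flow source, stroke at near end)
#0 →I1  (I1 integral (f out))
#3 →J1  (J1: last free bond brings effort in)

β0 →I1
β1 →Sf1
β2 →Sf2
β3 →J1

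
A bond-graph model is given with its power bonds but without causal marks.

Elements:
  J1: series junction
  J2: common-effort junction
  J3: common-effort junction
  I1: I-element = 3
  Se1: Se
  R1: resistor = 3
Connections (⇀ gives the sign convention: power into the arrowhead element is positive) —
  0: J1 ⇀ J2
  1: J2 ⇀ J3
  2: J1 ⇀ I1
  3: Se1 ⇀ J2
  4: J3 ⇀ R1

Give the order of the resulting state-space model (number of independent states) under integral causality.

1  (I1 all integral)

#3 stroke at J2  (Se1: effort source, stroke at far end)
#0 stroke at J1  (common-e at J2 fixed by 3)
#1 stroke at J3  (J2: bond 3 brought effort, rest push out)
#4 stroke at R1  (0-jn J3 has e-setter on 1)
#2 stroke at I1  (only one flow-in slot at J1)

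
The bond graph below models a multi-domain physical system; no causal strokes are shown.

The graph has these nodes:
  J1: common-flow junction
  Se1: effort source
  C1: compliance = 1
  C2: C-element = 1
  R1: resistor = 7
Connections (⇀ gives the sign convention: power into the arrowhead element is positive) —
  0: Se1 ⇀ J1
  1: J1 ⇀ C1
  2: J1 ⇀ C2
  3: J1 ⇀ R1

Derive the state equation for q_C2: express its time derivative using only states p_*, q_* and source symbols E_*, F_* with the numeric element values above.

dq_C2/dt = E_Se1/7 - q_C1/7 - q_C2/7

#0 stroke at J1  (source Se1 imposes e)
#1 stroke at J1  (prefer integral on C1)
#2 stroke at J1  (C2 outputs effort q/C2)
#3 stroke at R1  (closing 1-jn rule on J1)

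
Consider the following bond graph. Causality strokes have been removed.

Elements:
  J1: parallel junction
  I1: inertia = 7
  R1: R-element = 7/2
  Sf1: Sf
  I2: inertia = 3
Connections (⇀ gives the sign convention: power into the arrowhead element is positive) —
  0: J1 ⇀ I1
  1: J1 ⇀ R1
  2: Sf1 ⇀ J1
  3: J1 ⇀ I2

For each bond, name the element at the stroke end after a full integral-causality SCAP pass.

β0 stroke at I1
β1 stroke at J1
β2 stroke at Sf1
β3 stroke at I2

b2 →Sf1  (source Sf1 imposes f)
b0 →I1  (prefer integral on I1)
b3 →I2  (I2 integral (f out))
b1 →J1  (J1 needs exactly one e-in)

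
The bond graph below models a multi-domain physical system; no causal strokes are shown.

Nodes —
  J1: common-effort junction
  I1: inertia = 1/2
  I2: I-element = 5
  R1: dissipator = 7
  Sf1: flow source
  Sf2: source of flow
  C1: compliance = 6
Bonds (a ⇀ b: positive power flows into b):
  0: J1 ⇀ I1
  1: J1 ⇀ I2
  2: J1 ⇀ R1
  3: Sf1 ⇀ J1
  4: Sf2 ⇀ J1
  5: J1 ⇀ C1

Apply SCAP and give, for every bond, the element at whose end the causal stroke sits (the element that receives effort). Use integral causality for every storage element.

β3 stroke at Sf1  (source Sf1 imposes f)
β4 stroke at Sf2  (Sf2 fixes flow; stroke at Sf2)
β0 stroke at I1  (I1 integral (f out))
β1 stroke at I2  (I2 integral (f out))
β5 stroke at J1  (C1 integral (e out))
β2 stroke at R1  (J1: bond 5 brought effort, rest push out)

β0 |I1
β1 |I2
β2 |R1
β3 |Sf1
β4 |Sf2
β5 |J1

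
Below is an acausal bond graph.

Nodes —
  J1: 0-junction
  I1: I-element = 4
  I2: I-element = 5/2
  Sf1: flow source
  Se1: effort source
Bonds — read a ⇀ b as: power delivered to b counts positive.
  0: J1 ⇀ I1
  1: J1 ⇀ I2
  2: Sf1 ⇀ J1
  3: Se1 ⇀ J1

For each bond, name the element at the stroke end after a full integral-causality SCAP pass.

bond 2 |Sf1  (Sf1 (Sf) sets flow on bond)
bond 3 |J1  (Se1: effort source, stroke at far end)
bond 0 |I1  (J1 effort already set via bond 3)
bond 1 |I2  (J1 effort already set via bond 3)

#0 →I1
#1 →I2
#2 →Sf1
#3 →J1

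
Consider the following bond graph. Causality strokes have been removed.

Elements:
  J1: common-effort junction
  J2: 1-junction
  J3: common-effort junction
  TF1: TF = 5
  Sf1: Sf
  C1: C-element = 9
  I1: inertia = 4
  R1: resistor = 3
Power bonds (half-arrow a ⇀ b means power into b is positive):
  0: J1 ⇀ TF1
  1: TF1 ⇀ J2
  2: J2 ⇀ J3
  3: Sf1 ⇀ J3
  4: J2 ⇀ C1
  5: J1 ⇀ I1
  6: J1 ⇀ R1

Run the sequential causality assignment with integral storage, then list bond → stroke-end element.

bond 0 stroke at TF1
bond 1 stroke at J2
bond 2 stroke at J3
bond 3 stroke at Sf1
bond 4 stroke at J2
bond 5 stroke at I1
bond 6 stroke at J1

#3 |Sf1  (Sf1 fixes flow; stroke at Sf1)
#2 |J3  (J3: last free bond brings effort in)
#1 |J2  (J2: bond 2 brought flow, rest push out)
#4 |J2  (J2: bond 2 brought flow, rest push out)
#0 |TF1  (TF TF1: opposite of bond 1)
#5 |I1  (I1 integral (f out))
#6 |J1  (J1: last free bond brings effort in)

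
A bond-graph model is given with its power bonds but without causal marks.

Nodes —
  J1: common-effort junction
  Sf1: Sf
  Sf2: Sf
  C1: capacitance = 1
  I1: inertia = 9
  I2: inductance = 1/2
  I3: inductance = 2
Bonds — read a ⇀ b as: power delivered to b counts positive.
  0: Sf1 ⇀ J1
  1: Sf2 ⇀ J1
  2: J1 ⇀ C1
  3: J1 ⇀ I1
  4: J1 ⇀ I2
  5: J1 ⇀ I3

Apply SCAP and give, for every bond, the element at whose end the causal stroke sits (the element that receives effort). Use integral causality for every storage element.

β0 →Sf1  (Sf1 fixes flow; stroke at Sf1)
β1 →Sf2  (Sf2: flow source, stroke at near end)
β2 →J1  (C1: C, integral causality)
β3 →I1  (J1: bond 2 brought effort, rest push out)
β4 →I2  (0-jn J1 has e-setter on 2)
β5 →I3  (0-jn J1 has e-setter on 2)

β0 →Sf1
β1 →Sf2
β2 →J1
β3 →I1
β4 →I2
β5 →I3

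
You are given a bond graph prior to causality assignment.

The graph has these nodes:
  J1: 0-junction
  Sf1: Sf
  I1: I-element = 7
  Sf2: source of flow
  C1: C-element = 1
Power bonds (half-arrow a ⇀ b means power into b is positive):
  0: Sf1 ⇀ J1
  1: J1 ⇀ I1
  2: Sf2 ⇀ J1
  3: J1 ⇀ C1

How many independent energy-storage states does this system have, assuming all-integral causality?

b0 →Sf1  (Sf1 fixes flow; stroke at Sf1)
b2 →Sf2  (source Sf2 imposes f)
b1 →I1  (I1 outputs flow p/I1)
b3 →J1  (closing 0-jn rule on J1)

2  (C1, I1 all integral)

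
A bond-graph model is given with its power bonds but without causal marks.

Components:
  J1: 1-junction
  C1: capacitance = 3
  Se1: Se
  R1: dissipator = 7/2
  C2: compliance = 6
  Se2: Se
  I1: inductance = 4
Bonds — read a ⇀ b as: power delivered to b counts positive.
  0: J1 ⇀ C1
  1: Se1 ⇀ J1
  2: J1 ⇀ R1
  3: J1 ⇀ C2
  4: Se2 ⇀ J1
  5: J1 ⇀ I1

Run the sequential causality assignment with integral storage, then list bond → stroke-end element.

b0 →J1
b1 →J1
b2 →J1
b3 →J1
b4 →J1
b5 →I1

b1 →J1  (Se1 fixes effort; stroke away)
b4 →J1  (source Se2 imposes e)
b0 →J1  (C1 outputs effort q/C1)
b3 →J1  (C2 outputs effort q/C2)
b5 →I1  (I1: I, integral causality)
b2 →J1  (J1: bond 5 brought flow, rest push out)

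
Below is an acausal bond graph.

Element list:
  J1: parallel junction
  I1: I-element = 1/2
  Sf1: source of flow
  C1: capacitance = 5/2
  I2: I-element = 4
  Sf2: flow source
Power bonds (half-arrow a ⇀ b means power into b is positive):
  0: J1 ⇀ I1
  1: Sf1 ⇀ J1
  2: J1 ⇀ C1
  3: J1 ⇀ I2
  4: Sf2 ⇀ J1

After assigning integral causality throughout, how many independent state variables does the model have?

b1 stroke at Sf1  (Sf1 fixes flow; stroke at Sf1)
b4 stroke at Sf2  (source Sf2 imposes f)
b0 stroke at I1  (I1 integral (f out))
b2 stroke at J1  (C1: C, integral causality)
b3 stroke at I2  (J1 effort already set via bond 2)

3  (C1, I1, I2 all integral)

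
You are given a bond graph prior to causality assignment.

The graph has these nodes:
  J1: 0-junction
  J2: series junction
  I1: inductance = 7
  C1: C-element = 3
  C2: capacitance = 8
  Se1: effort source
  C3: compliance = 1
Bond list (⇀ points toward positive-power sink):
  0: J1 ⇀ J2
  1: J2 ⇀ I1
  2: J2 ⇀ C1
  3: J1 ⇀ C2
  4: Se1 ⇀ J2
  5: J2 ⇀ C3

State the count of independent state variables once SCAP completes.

bond 4 stroke→J2  (Se1 (Se) sets effort on bond)
bond 1 stroke→I1  (prefer integral on I1)
bond 0 stroke→J2  (1-jn J2 has f-setter on 1)
bond 2 stroke→J2  (J2 flow already set via bond 1)
bond 5 stroke→J2  (J2: bond 1 brought flow, rest push out)
bond 3 stroke→J1  (closing 0-jn rule on J1)

4  (C1, C2, C3, I1 all integral)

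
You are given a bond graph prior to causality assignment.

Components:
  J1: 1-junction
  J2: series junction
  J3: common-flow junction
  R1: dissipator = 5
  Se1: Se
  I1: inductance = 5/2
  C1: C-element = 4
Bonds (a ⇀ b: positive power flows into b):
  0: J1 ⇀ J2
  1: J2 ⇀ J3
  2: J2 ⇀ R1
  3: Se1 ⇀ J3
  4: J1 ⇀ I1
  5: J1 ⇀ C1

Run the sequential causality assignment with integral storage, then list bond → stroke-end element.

#3 stroke→J3  (Se1 fixes effort; stroke away)
#1 stroke→J2  (J3 needs exactly one f-in)
#4 stroke→I1  (I1 integral (f out))
#0 stroke→J1  (common-f at J1 fixed by 4)
#5 stroke→J1  (J1: bond 4 brought flow, rest push out)
#2 stroke→J2  (1-jn J2 has f-setter on 0)

b0 stroke at J1
b1 stroke at J2
b2 stroke at J2
b3 stroke at J3
b4 stroke at I1
b5 stroke at J1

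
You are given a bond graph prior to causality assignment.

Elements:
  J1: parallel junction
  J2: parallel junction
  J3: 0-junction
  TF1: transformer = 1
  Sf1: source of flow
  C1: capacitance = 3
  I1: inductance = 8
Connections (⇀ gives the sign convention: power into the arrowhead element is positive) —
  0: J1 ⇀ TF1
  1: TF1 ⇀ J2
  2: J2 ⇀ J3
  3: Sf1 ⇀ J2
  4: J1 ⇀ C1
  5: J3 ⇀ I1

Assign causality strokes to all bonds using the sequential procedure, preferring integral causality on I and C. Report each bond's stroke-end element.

β3 stroke at Sf1  (source Sf1 imposes f)
β4 stroke at J1  (C1 integral (e out))
β0 stroke at TF1  (J1 effort already set via bond 4)
β1 stroke at J2  (TF1: transformer flips bond 0)
β2 stroke at J3  (J2 effort already set via bond 1)
β5 stroke at I1  (J3: bond 2 brought effort, rest push out)

#0 →TF1
#1 →J2
#2 →J3
#3 →Sf1
#4 →J1
#5 →I1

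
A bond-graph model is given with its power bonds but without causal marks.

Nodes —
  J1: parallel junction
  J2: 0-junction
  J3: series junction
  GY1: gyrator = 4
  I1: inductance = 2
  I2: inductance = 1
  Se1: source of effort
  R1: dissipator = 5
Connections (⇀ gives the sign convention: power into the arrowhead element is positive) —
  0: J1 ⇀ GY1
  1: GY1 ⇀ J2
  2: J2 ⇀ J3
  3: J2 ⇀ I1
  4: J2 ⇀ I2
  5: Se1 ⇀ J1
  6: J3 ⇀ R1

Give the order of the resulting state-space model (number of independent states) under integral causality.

2  (I1, I2 all integral)

bond 5 |J1  (Se1 (Se) sets effort on bond)
bond 0 |GY1  (0-jn J1 has e-setter on 5)
bond 1 |GY1  (GY1 both-in/both-out from 0)
bond 3 |I1  (prefer integral on I1)
bond 4 |I2  (I2: I, integral causality)
bond 2 |J2  (J2: last free bond brings effort in)
bond 6 |J3  (J3 flow already set via bond 2)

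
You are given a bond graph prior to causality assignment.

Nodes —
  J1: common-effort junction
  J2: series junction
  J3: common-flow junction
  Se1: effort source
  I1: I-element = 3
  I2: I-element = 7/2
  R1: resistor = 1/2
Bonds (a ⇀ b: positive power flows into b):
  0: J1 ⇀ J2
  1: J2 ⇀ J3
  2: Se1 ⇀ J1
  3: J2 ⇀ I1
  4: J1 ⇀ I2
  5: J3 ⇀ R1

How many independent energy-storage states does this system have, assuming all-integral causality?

bond 2 |J1  (Se1: effort source, stroke at far end)
bond 0 |J2  (J1 effort already set via bond 2)
bond 4 |I2  (0-jn J1 has e-setter on 2)
bond 3 |I1  (I1 outputs flow p/I1)
bond 1 |J2  (1-jn J2 has f-setter on 3)
bond 5 |J3  (common-f at J3 fixed by 1)

2  (I1, I2 all integral)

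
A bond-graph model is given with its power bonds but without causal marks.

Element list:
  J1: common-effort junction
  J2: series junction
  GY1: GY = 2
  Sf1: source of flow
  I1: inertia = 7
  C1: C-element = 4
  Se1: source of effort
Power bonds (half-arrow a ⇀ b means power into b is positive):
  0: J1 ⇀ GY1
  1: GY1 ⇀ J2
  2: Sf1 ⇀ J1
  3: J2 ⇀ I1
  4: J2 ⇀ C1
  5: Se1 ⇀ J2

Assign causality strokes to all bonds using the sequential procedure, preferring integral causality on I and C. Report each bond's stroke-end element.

#0 stroke→J1
#1 stroke→J2
#2 stroke→Sf1
#3 stroke→I1
#4 stroke→J2
#5 stroke→J2

β2 →Sf1  (Sf1 fixes flow; stroke at Sf1)
β5 →J2  (Se1 (Se) sets effort on bond)
β0 →J1  (J1 needs exactly one e-in)
β1 →J2  (GY1 both-in/both-out from 0)
β3 →I1  (prefer integral on I1)
β4 →J2  (J2 flow already set via bond 3)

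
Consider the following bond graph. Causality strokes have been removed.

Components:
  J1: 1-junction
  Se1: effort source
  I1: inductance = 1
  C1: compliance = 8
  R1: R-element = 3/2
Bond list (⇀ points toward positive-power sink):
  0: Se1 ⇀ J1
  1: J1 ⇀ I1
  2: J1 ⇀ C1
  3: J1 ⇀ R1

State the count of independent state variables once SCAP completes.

β0 stroke→J1  (source Se1 imposes e)
β1 stroke→I1  (I1 outputs flow p/I1)
β2 stroke→J1  (J1: bond 1 brought flow, rest push out)
β3 stroke→J1  (J1 flow already set via bond 1)

2  (C1, I1 all integral)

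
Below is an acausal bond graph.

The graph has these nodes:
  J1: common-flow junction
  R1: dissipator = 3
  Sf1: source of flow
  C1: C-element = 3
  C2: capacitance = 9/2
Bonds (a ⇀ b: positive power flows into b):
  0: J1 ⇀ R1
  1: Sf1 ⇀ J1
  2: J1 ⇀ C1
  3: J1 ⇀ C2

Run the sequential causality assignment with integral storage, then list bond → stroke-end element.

b0 →J1
b1 →Sf1
b2 →J1
b3 →J1

b1 stroke→Sf1  (Sf1 fixes flow; stroke at Sf1)
b0 stroke→J1  (J1: bond 1 brought flow, rest push out)
b2 stroke→J1  (common-f at J1 fixed by 1)
b3 stroke→J1  (1-jn J1 has f-setter on 1)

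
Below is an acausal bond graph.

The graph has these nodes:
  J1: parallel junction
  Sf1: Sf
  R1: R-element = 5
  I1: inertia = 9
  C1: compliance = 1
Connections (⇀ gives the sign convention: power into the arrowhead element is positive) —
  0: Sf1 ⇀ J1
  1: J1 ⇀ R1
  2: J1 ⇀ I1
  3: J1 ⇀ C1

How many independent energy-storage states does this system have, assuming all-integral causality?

#0 stroke→Sf1  (Sf1 (Sf) sets flow on bond)
#2 stroke→I1  (I1 integral (f out))
#3 stroke→J1  (C1 outputs effort q/C1)
#1 stroke→R1  (J1 effort already set via bond 3)

2  (C1, I1 all integral)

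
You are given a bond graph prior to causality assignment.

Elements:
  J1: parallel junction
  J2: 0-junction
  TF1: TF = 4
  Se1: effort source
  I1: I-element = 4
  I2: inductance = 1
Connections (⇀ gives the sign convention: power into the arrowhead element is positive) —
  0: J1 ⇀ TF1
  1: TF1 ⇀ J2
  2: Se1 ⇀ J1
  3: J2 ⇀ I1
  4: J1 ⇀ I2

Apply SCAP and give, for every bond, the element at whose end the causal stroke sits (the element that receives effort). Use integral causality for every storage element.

#2 →J1  (Se1 fixes effort; stroke away)
#0 →TF1  (J1 effort already set via bond 2)
#4 →I2  (J1: bond 2 brought effort, rest push out)
#1 →J2  (TF1 one-in-one-out from 0)
#3 →I1  (J2 effort already set via bond 1)

#0 |TF1
#1 |J2
#2 |J1
#3 |I1
#4 |I2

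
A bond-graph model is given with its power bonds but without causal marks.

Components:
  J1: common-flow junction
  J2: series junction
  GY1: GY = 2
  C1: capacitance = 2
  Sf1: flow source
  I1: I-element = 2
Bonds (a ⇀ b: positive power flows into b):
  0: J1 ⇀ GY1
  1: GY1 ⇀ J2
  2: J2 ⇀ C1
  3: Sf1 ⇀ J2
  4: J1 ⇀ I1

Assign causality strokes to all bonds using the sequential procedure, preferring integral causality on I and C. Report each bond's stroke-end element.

b0 stroke at J1
b1 stroke at J2
b2 stroke at J2
b3 stroke at Sf1
b4 stroke at I1

β3 →Sf1  (source Sf1 imposes f)
β1 →J2  (1-jn J2 has f-setter on 3)
β2 →J2  (J2 flow already set via bond 3)
β0 →J1  (GY GY1: same side as bond 1)
β4 →I1  (J1: last free bond brings flow in)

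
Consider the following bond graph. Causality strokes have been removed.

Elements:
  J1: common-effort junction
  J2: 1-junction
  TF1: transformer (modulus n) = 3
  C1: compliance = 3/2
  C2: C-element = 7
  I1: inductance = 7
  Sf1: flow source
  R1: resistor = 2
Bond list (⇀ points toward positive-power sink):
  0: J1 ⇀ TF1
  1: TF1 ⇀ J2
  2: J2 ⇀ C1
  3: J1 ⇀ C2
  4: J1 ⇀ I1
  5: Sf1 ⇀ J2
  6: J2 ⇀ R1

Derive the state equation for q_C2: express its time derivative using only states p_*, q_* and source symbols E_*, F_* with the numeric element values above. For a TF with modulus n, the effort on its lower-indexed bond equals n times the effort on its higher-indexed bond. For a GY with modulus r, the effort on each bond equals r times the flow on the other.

dq_C2/dt = -F_Sf1/3 - p_I1/7

b5 →Sf1  (Sf1 (Sf) sets flow on bond)
b1 →J2  (1-jn J2 has f-setter on 5)
b2 →J2  (J2: bond 5 brought flow, rest push out)
b6 →J2  (J2 flow already set via bond 5)
b0 →TF1  (TF1: transformer flips bond 1)
b3 →J1  (C2: C, integral causality)
b4 →I1  (J1 effort already set via bond 3)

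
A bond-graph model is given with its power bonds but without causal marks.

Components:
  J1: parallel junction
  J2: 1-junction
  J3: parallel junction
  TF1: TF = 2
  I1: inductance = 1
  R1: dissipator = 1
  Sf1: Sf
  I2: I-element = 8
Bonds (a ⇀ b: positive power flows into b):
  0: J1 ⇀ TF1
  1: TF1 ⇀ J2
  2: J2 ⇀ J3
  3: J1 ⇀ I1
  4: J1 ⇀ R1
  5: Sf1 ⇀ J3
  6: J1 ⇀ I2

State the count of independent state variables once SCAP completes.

2  (I1, I2 all integral)

#5 stroke at Sf1  (Sf1 fixes flow; stroke at Sf1)
#2 stroke at J3  (only one effort-in slot at J3)
#1 stroke at J2  (J2: bond 2 brought flow, rest push out)
#0 stroke at TF1  (through TF1, causality passes straight; one stroke at TF1)
#3 stroke at I1  (I1 integral (f out))
#6 stroke at I2  (I2 outputs flow p/I2)
#4 stroke at J1  (closing 0-jn rule on J1)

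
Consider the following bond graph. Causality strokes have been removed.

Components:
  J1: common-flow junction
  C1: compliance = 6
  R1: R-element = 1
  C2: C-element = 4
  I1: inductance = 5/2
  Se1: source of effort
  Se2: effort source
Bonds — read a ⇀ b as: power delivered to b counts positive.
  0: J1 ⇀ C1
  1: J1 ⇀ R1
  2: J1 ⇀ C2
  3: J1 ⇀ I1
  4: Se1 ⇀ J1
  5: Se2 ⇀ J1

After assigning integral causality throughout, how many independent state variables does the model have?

3  (C1, C2, I1 all integral)

b4 stroke at J1  (Se1 fixes effort; stroke away)
b5 stroke at J1  (Se2 fixes effort; stroke away)
b0 stroke at J1  (prefer integral on C1)
b2 stroke at J1  (C2: C, integral causality)
b3 stroke at I1  (prefer integral on I1)
b1 stroke at J1  (common-f at J1 fixed by 3)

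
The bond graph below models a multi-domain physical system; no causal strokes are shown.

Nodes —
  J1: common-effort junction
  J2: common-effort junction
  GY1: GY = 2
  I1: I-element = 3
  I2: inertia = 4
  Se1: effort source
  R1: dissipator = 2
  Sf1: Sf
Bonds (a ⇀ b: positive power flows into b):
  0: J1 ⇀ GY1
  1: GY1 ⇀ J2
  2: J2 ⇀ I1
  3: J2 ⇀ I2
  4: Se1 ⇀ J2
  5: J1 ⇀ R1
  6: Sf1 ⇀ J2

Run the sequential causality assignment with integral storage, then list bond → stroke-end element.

bond 4 |J2  (Se1 fixes effort; stroke away)
bond 6 |Sf1  (Sf1 fixes flow; stroke at Sf1)
bond 1 |GY1  (0-jn J2 has e-setter on 4)
bond 2 |I1  (0-jn J2 has e-setter on 4)
bond 3 |I2  (J2 effort already set via bond 4)
bond 0 |GY1  (GY1 both-in/both-out from 1)
bond 5 |J1  (only one effort-in slot at J1)

b0 |GY1
b1 |GY1
b2 |I1
b3 |I2
b4 |J2
b5 |J1
b6 |Sf1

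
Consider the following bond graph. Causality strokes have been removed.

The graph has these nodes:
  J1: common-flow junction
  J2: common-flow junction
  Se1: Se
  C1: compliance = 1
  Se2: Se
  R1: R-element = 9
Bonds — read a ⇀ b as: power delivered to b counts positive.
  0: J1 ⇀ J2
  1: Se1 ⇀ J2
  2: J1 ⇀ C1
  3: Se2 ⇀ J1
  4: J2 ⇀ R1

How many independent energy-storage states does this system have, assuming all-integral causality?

#1 stroke→J2  (Se1 fixes effort; stroke away)
#3 stroke→J1  (Se2 fixes effort; stroke away)
#2 stroke→J1  (C1: C, integral causality)
#0 stroke→J2  (J1: last free bond brings flow in)
#4 stroke→R1  (closing 1-jn rule on J2)

1  (C1 all integral)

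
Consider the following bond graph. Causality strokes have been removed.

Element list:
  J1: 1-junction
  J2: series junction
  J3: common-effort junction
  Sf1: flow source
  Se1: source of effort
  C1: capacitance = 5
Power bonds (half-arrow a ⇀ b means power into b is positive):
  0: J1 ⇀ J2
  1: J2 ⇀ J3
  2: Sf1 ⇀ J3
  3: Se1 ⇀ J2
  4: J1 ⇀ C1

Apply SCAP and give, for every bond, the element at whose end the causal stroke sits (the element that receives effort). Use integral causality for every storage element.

β0 →J2
β1 →J3
β2 →Sf1
β3 →J2
β4 →J1

#2 →Sf1  (Sf1 fixes flow; stroke at Sf1)
#3 →J2  (Se1: effort source, stroke at far end)
#1 →J3  (closing 0-jn rule on J3)
#0 →J2  (J2: bond 1 brought flow, rest push out)
#4 →J1  (1-jn J1 has f-setter on 0)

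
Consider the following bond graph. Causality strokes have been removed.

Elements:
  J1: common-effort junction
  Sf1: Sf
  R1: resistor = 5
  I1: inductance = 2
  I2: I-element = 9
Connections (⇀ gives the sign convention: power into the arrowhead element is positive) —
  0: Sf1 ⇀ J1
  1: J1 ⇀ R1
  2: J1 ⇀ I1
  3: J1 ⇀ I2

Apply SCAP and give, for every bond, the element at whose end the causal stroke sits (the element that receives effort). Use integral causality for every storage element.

β0 stroke→Sf1
β1 stroke→J1
β2 stroke→I1
β3 stroke→I2

b0 stroke at Sf1  (Sf1 (Sf) sets flow on bond)
b2 stroke at I1  (I1 integral (f out))
b3 stroke at I2  (I2: I, integral causality)
b1 stroke at J1  (J1: last free bond brings effort in)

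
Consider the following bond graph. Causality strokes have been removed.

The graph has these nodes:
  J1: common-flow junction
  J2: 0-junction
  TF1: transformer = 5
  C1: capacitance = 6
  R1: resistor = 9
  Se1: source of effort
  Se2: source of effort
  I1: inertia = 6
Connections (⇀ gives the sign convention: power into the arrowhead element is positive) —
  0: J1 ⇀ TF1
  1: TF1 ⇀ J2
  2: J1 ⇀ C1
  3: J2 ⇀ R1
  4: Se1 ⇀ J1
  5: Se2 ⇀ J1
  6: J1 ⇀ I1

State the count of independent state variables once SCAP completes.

bond 4 stroke at J1  (source Se1 imposes e)
bond 5 stroke at J1  (source Se2 imposes e)
bond 2 stroke at J1  (prefer integral on C1)
bond 6 stroke at I1  (I1: I, integral causality)
bond 0 stroke at J1  (J1 flow already set via bond 6)
bond 1 stroke at TF1  (TF1: transformer flips bond 0)
bond 3 stroke at J2  (J2 needs exactly one e-in)

2  (C1, I1 all integral)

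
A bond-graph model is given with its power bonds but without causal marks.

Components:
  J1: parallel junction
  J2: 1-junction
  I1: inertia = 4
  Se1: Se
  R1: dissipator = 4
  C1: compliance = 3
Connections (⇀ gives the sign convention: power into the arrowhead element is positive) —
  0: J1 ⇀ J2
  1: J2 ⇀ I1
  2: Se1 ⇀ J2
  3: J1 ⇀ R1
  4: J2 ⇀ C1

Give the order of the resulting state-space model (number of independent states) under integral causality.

β2 →J2  (source Se1 imposes e)
β1 →I1  (I1 integral (f out))
β0 →J2  (common-f at J2 fixed by 1)
β4 →J2  (common-f at J2 fixed by 1)
β3 →J1  (closing 0-jn rule on J1)

2  (C1, I1 all integral)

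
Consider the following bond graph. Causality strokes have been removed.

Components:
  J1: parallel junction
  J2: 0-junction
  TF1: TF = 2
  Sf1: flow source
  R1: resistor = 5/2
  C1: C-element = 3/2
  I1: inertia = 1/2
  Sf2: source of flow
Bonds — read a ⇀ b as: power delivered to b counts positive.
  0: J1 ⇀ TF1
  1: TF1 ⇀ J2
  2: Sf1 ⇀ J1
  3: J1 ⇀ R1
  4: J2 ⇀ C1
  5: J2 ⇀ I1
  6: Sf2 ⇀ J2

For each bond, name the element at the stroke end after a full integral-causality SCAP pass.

β0 →J1
β1 →TF1
β2 →Sf1
β3 →R1
β4 →J2
β5 →I1
β6 →Sf2

b2 stroke→Sf1  (source Sf1 imposes f)
b6 stroke→Sf2  (Sf2 fixes flow; stroke at Sf2)
b4 stroke→J2  (C1: C, integral causality)
b1 stroke→TF1  (0-jn J2 has e-setter on 4)
b5 stroke→I1  (J2 effort already set via bond 4)
b0 stroke→J1  (TF1 one-in-one-out from 1)
b3 stroke→R1  (0-jn J1 has e-setter on 0)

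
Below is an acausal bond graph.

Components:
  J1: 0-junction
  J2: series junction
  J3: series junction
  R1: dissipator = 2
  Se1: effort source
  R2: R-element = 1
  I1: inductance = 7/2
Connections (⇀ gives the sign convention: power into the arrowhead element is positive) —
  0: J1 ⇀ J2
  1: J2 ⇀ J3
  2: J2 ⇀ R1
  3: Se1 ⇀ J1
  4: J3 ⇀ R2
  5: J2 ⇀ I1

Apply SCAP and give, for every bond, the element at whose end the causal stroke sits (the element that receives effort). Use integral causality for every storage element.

#3 stroke at J1  (Se1 (Se) sets effort on bond)
#0 stroke at J2  (J1 effort already set via bond 3)
#5 stroke at I1  (prefer integral on I1)
#1 stroke at J2  (common-f at J2 fixed by 5)
#2 stroke at J2  (1-jn J2 has f-setter on 5)
#4 stroke at J3  (1-jn J3 has f-setter on 1)

b0 |J2
b1 |J2
b2 |J2
b3 |J1
b4 |J3
b5 |I1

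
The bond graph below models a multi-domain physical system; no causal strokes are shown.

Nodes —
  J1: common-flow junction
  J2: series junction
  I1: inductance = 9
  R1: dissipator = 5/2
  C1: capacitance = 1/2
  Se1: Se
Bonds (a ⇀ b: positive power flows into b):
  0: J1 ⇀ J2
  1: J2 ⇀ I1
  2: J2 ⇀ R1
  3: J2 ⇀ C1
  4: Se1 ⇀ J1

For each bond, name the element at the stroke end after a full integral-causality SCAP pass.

bond 0 |J2
bond 1 |I1
bond 2 |J2
bond 3 |J2
bond 4 |J1

b4 |J1  (source Se1 imposes e)
b0 |J2  (J1 needs exactly one f-in)
b1 |I1  (I1 integral (f out))
b2 |J2  (J2 flow already set via bond 1)
b3 |J2  (J2: bond 1 brought flow, rest push out)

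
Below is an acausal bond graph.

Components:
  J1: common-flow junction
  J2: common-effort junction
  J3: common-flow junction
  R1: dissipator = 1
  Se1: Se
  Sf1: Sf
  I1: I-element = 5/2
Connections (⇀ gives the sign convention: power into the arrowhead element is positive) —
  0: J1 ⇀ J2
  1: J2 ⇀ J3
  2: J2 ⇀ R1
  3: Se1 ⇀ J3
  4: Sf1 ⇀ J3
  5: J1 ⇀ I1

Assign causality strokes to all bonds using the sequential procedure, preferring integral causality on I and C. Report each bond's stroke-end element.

b0 stroke at J1
b1 stroke at J3
b2 stroke at J2
b3 stroke at J3
b4 stroke at Sf1
b5 stroke at I1

bond 3 |J3  (Se1 (Se) sets effort on bond)
bond 4 |Sf1  (Sf1 (Sf) sets flow on bond)
bond 1 |J3  (1-jn J3 has f-setter on 4)
bond 5 |I1  (I1 integral (f out))
bond 0 |J1  (J1: bond 5 brought flow, rest push out)
bond 2 |J2  (closing 0-jn rule on J2)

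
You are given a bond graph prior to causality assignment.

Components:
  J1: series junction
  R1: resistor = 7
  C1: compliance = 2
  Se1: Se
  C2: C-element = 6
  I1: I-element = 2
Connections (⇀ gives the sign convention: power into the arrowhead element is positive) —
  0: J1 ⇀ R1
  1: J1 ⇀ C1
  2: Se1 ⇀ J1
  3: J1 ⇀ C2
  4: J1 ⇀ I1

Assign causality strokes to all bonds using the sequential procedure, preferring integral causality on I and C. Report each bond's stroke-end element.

b2 |J1  (source Se1 imposes e)
b1 |J1  (prefer integral on C1)
b3 |J1  (C2 outputs effort q/C2)
b4 |I1  (I1: I, integral causality)
b0 |J1  (J1: bond 4 brought flow, rest push out)

bond 0 stroke→J1
bond 1 stroke→J1
bond 2 stroke→J1
bond 3 stroke→J1
bond 4 stroke→I1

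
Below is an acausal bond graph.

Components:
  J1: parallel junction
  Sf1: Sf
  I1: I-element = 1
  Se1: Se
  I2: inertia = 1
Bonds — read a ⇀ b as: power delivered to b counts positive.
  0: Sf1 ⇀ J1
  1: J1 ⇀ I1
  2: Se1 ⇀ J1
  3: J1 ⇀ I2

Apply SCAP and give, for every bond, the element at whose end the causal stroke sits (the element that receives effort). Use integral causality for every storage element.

b0 |Sf1
b1 |I1
b2 |J1
b3 |I2

#0 stroke→Sf1  (source Sf1 imposes f)
#2 stroke→J1  (Se1: effort source, stroke at far end)
#1 stroke→I1  (0-jn J1 has e-setter on 2)
#3 stroke→I2  (J1 effort already set via bond 2)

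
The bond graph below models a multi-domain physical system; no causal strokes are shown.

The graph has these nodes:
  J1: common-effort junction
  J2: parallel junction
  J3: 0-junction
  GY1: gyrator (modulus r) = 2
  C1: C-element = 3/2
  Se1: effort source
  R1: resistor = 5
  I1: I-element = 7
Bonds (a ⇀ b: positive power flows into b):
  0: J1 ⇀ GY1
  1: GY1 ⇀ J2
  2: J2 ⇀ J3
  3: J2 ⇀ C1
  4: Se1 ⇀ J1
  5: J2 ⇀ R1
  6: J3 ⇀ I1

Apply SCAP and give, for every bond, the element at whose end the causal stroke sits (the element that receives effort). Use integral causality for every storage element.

bond 4 →J1  (source Se1 imposes e)
bond 0 →GY1  (0-jn J1 has e-setter on 4)
bond 1 →GY1  (GY1: gyrator matches bond 0)
bond 3 →J2  (C1 outputs effort q/C1)
bond 2 →J3  (common-e at J2 fixed by 3)
bond 5 →R1  (0-jn J2 has e-setter on 3)
bond 6 →I1  (0-jn J3 has e-setter on 2)

bond 0 stroke at GY1
bond 1 stroke at GY1
bond 2 stroke at J3
bond 3 stroke at J2
bond 4 stroke at J1
bond 5 stroke at R1
bond 6 stroke at I1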